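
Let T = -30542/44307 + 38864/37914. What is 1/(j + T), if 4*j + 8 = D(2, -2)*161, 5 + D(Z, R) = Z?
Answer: -1119903732/137092197863 ≈ -0.0081690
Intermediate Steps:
T = 93996310/279975933 (T = -30542*1/44307 + 38864*(1/37914) = -30542/44307 + 19432/18957 = 93996310/279975933 ≈ 0.33573)
D(Z, R) = -5 + Z
j = -491/4 (j = -2 + ((-5 + 2)*161)/4 = -2 + (-3*161)/4 = -2 + (¼)*(-483) = -2 - 483/4 = -491/4 ≈ -122.75)
1/(j + T) = 1/(-491/4 + 93996310/279975933) = 1/(-137092197863/1119903732) = -1119903732/137092197863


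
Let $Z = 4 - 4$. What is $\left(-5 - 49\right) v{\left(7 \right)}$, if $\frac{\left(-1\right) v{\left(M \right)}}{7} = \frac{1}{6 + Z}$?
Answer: $63$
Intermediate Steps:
$Z = 0$ ($Z = 4 - 4 = 0$)
$v{\left(M \right)} = - \frac{7}{6}$ ($v{\left(M \right)} = - \frac{7}{6 + 0} = - \frac{7}{6}$)
$\left(-5 - 49\right) v{\left(7 \right)} = \left(-5 - 49\right) \left(- \frac{7}{6}\right) = \left(-54\right) \left(- \frac{7}{6}\right) = 63$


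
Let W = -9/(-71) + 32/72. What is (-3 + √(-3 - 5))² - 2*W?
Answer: -91/639 - 12*I*√2 ≈ -0.14241 - 16.971*I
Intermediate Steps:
W = 365/639 (W = -9*(-1/71) + 32*(1/72) = 9/71 + 4/9 = 365/639 ≈ 0.57121)
(-3 + √(-3 - 5))² - 2*W = (-3 + √(-3 - 5))² - 2*365/639 = (-3 + √(-8))² - 730/639 = (-3 + 2*I*√2)² - 730/639 = -730/639 + (-3 + 2*I*√2)²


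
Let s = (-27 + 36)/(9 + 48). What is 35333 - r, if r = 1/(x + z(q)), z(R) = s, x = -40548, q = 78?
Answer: 27220861216/770409 ≈ 35333.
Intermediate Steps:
s = 3/19 (s = 9/57 = 9*(1/57) = 3/19 ≈ 0.15789)
z(R) = 3/19
r = -19/770409 (r = 1/(-40548 + 3/19) = 1/(-770409/19) = -19/770409 ≈ -2.4662e-5)
35333 - r = 35333 - 1*(-19/770409) = 35333 + 19/770409 = 27220861216/770409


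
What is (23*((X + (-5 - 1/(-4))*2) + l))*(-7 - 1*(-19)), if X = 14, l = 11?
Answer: 4278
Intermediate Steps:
(23*((X + (-5 - 1/(-4))*2) + l))*(-7 - 1*(-19)) = (23*((14 + (-5 - 1/(-4))*2) + 11))*(-7 - 1*(-19)) = (23*((14 + (-5 - 1*(-¼))*2) + 11))*(-7 + 19) = (23*((14 + (-5 + ¼)*2) + 11))*12 = (23*((14 - 19/4*2) + 11))*12 = (23*((14 - 19/2) + 11))*12 = (23*(9/2 + 11))*12 = (23*(31/2))*12 = (713/2)*12 = 4278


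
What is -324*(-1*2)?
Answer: 648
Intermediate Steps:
-324*(-1*2) = -(-648) = -324*(-2) = 648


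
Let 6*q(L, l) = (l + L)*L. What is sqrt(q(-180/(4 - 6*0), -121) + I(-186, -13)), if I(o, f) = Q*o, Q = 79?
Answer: I*sqrt(13449) ≈ 115.97*I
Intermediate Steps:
q(L, l) = L*(L + l)/6 (q(L, l) = ((l + L)*L)/6 = ((L + l)*L)/6 = (L*(L + l))/6 = L*(L + l)/6)
I(o, f) = 79*o
sqrt(q(-180/(4 - 6*0), -121) + I(-186, -13)) = sqrt((-180/(4 - 6*0))*(-180/(4 - 6*0) - 121)/6 + 79*(-186)) = sqrt((-180/(4 + 0))*(-180/(4 + 0) - 121)/6 - 14694) = sqrt((-180/4)*(-180/4 - 121)/6 - 14694) = sqrt((-180*1/4)*(-180*1/4 - 121)/6 - 14694) = sqrt((1/6)*(-45)*(-45 - 121) - 14694) = sqrt((1/6)*(-45)*(-166) - 14694) = sqrt(1245 - 14694) = sqrt(-13449) = I*sqrt(13449)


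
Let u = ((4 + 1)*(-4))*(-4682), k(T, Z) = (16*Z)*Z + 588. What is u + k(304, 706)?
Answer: 8069204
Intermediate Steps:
k(T, Z) = 588 + 16*Z² (k(T, Z) = 16*Z² + 588 = 588 + 16*Z²)
u = 93640 (u = (5*(-4))*(-4682) = -20*(-4682) = 93640)
u + k(304, 706) = 93640 + (588 + 16*706²) = 93640 + (588 + 16*498436) = 93640 + (588 + 7974976) = 93640 + 7975564 = 8069204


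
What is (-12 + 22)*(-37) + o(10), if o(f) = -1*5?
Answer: -375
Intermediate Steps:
o(f) = -5
(-12 + 22)*(-37) + o(10) = (-12 + 22)*(-37) - 5 = 10*(-37) - 5 = -370 - 5 = -375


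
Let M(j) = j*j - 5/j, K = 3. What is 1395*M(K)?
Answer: 10230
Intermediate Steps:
M(j) = j**2 - 5/j
1395*M(K) = 1395*((-5 + 3**3)/3) = 1395*((-5 + 27)/3) = 1395*((1/3)*22) = 1395*(22/3) = 10230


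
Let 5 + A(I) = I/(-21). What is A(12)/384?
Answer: -13/896 ≈ -0.014509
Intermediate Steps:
A(I) = -5 - I/21 (A(I) = -5 + I/(-21) = -5 + I*(-1/21) = -5 - I/21)
A(12)/384 = (-5 - 1/21*12)/384 = (-5 - 4/7)*(1/384) = -39/7*1/384 = -13/896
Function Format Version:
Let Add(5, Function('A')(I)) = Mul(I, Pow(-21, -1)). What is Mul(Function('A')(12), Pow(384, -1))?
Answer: Rational(-13, 896) ≈ -0.014509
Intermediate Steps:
Function('A')(I) = Add(-5, Mul(Rational(-1, 21), I)) (Function('A')(I) = Add(-5, Mul(I, Pow(-21, -1))) = Add(-5, Mul(I, Rational(-1, 21))) = Add(-5, Mul(Rational(-1, 21), I)))
Mul(Function('A')(12), Pow(384, -1)) = Mul(Add(-5, Mul(Rational(-1, 21), 12)), Pow(384, -1)) = Mul(Add(-5, Rational(-4, 7)), Rational(1, 384)) = Mul(Rational(-39, 7), Rational(1, 384)) = Rational(-13, 896)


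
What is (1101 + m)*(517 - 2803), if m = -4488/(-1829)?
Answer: -4613644062/1829 ≈ -2.5225e+6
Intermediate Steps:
m = 4488/1829 (m = -4488*(-1/1829) = 4488/1829 ≈ 2.4538)
(1101 + m)*(517 - 2803) = (1101 + 4488/1829)*(517 - 2803) = (2018217/1829)*(-2286) = -4613644062/1829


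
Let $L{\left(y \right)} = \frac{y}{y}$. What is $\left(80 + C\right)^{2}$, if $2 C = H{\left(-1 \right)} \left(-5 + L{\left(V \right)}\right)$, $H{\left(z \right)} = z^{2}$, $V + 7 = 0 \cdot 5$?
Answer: $6084$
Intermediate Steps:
$V = -7$ ($V = -7 + 0 \cdot 5 = -7 + 0 = -7$)
$L{\left(y \right)} = 1$
$C = -2$ ($C = \frac{\left(-1\right)^{2} \left(-5 + 1\right)}{2} = \frac{1 \left(-4\right)}{2} = \frac{1}{2} \left(-4\right) = -2$)
$\left(80 + C\right)^{2} = \left(80 - 2\right)^{2} = 78^{2} = 6084$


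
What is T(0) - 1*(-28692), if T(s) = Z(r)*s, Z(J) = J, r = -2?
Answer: 28692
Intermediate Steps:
T(s) = -2*s
T(0) - 1*(-28692) = -2*0 - 1*(-28692) = 0 + 28692 = 28692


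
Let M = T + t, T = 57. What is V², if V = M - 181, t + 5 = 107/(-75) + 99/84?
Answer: 73669359241/4410000 ≈ 16705.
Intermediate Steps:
t = -11021/2100 (t = -5 + (107/(-75) + 99/84) = -5 + (107*(-1/75) + 99*(1/84)) = -5 + (-107/75 + 33/28) = -5 - 521/2100 = -11021/2100 ≈ -5.2481)
M = 108679/2100 (M = 57 - 11021/2100 = 108679/2100 ≈ 51.752)
V = -271421/2100 (V = 108679/2100 - 181 = -271421/2100 ≈ -129.25)
V² = (-271421/2100)² = 73669359241/4410000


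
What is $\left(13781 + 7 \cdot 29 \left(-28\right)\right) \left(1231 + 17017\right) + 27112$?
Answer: $147781168$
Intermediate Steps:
$\left(13781 + 7 \cdot 29 \left(-28\right)\right) \left(1231 + 17017\right) + 27112 = \left(13781 + 203 \left(-28\right)\right) 18248 + 27112 = \left(13781 - 5684\right) 18248 + 27112 = 8097 \cdot 18248 + 27112 = 147754056 + 27112 = 147781168$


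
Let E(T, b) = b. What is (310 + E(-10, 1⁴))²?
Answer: 96721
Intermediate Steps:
(310 + E(-10, 1⁴))² = (310 + 1⁴)² = (310 + 1)² = 311² = 96721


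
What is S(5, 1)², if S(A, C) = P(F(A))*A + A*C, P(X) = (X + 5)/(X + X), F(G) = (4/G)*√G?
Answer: 6725/64 + 375*√5/8 ≈ 209.89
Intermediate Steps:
F(G) = 4/√G
P(X) = (5 + X)/(2*X) (P(X) = (5 + X)/((2*X)) = (5 + X)*(1/(2*X)) = (5 + X)/(2*X))
S(A, C) = A*C + A^(3/2)*(5 + 4/√A)/8 (S(A, C) = ((5 + 4/√A)/(2*((4/√A))))*A + A*C = ((√A/4)*(5 + 4/√A)/2)*A + A*C = (√A*(5 + 4/√A)/8)*A + A*C = A^(3/2)*(5 + 4/√A)/8 + A*C = A*C + A^(3/2)*(5 + 4/√A)/8)
S(5, 1)² = ((⅛)*5*(4 + 5*√5 + 8*1))² = ((⅛)*5*(4 + 5*√5 + 8))² = ((⅛)*5*(12 + 5*√5))² = (15/2 + 25*√5/8)²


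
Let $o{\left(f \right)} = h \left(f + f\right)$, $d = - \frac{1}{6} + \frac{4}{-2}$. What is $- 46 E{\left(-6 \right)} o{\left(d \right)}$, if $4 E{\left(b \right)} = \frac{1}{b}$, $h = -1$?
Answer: $\frac{299}{36} \approx 8.3056$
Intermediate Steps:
$d = - \frac{13}{6}$ ($d = \left(-1\right) \frac{1}{6} + 4 \left(- \frac{1}{2}\right) = - \frac{1}{6} - 2 = - \frac{13}{6} \approx -2.1667$)
$o{\left(f \right)} = - 2 f$ ($o{\left(f \right)} = - (f + f) = - 2 f$)
$E{\left(b \right)} = \frac{1}{4 b}$
$- 46 E{\left(-6 \right)} o{\left(d \right)} = - 46 \frac{1}{4 \left(-6\right)} \left(\left(-2\right) \left(- \frac{13}{6}\right)\right) = - 46 \cdot \frac{1}{4} \left(- \frac{1}{6}\right) \frac{13}{3} = \left(-46\right) \left(- \frac{1}{24}\right) \frac{13}{3} = \frac{23}{12} \cdot \frac{13}{3} = \frac{299}{36}$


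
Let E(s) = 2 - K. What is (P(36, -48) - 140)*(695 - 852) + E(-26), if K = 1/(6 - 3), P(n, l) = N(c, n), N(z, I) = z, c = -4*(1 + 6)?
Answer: 79133/3 ≈ 26378.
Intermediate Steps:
c = -28 (c = -4*7 = -28)
P(n, l) = -28
K = 1/3 ≈ 0.33333
E(s) = 5/3 (E(s) = 2 - 1*1/3 = 2 - 1/3 = 5/3)
(P(36, -48) - 140)*(695 - 852) + E(-26) = (-28 - 140)*(695 - 852) + 5/3 = -168*(-157) + 5/3 = 26376 + 5/3 = 79133/3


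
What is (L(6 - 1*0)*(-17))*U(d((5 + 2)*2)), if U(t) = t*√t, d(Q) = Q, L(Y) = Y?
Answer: -1428*√14 ≈ -5343.1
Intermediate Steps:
U(t) = t^(3/2)
(L(6 - 1*0)*(-17))*U(d((5 + 2)*2)) = ((6 - 1*0)*(-17))*((5 + 2)*2)^(3/2) = ((6 + 0)*(-17))*(7*2)^(3/2) = (6*(-17))*14^(3/2) = -1428*√14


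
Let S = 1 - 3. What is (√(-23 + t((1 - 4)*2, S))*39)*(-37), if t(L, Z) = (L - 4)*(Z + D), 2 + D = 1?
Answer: -1443*√7 ≈ -3817.8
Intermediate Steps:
D = -1 (D = -2 + 1 = -1)
S = -2
t(L, Z) = (-1 + Z)*(-4 + L) (t(L, Z) = (L - 4)*(Z - 1) = (-4 + L)*(-1 + Z) = (-1 + Z)*(-4 + L))
(√(-23 + t((1 - 4)*2, S))*39)*(-37) = (√(-23 + (4 - (1 - 4)*2 - 4*(-2) + ((1 - 4)*2)*(-2)))*39)*(-37) = (√(-23 + (4 - (-3)*2 + 8 - 3*2*(-2)))*39)*(-37) = (√(-23 + (4 - 1*(-6) + 8 - 6*(-2)))*39)*(-37) = (√(-23 + (4 + 6 + 8 + 12))*39)*(-37) = (√(-23 + 30)*39)*(-37) = (√7*39)*(-37) = (39*√7)*(-37) = -1443*√7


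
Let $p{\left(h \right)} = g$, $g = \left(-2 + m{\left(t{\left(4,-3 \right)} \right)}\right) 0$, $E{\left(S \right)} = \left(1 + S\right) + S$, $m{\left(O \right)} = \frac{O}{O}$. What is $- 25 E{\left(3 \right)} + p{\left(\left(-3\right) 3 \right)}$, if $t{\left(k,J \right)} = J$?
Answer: $-175$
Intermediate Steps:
$m{\left(O \right)} = 1$
$E{\left(S \right)} = 1 + 2 S$
$g = 0$ ($g = \left(-2 + 1\right) 0 = \left(-1\right) 0 = 0$)
$p{\left(h \right)} = 0$
$- 25 E{\left(3 \right)} + p{\left(\left(-3\right) 3 \right)} = - 25 \left(1 + 2 \cdot 3\right) + 0 = - 25 \left(1 + 6\right) + 0 = \left(-25\right) 7 + 0 = -175 + 0 = -175$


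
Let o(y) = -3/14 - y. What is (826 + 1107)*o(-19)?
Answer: 508379/14 ≈ 36313.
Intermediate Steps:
o(y) = -3/14 - y (o(y) = -3*1/14 - y = -3/14 - y)
(826 + 1107)*o(-19) = (826 + 1107)*(-3/14 - 1*(-19)) = 1933*(-3/14 + 19) = 1933*(263/14) = 508379/14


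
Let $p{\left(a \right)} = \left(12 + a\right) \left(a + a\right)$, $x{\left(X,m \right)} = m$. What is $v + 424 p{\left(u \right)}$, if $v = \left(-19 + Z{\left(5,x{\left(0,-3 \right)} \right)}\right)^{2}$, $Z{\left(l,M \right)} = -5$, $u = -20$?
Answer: $136256$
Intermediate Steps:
$p{\left(a \right)} = 2 a \left(12 + a\right)$ ($p{\left(a \right)} = \left(12 + a\right) 2 a = 2 a \left(12 + a\right)$)
$v = 576$ ($v = \left(-19 - 5\right)^{2} = \left(-24\right)^{2} = 576$)
$v + 424 p{\left(u \right)} = 576 + 424 \cdot 2 \left(-20\right) \left(12 - 20\right) = 576 + 424 \cdot 2 \left(-20\right) \left(-8\right) = 576 + 424 \cdot 320 = 576 + 135680 = 136256$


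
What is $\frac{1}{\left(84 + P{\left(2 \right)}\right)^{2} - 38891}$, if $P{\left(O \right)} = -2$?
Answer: $- \frac{1}{32167} \approx -3.1088 \cdot 10^{-5}$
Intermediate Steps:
$\frac{1}{\left(84 + P{\left(2 \right)}\right)^{2} - 38891} = \frac{1}{\left(84 - 2\right)^{2} - 38891} = \frac{1}{82^{2} - 38891} = \frac{1}{6724 - 38891} = \frac{1}{-32167} = - \frac{1}{32167}$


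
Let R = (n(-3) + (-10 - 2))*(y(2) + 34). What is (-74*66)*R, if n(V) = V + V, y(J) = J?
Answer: 3164832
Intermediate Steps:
n(V) = 2*V
R = -648 (R = (2*(-3) + (-10 - 2))*(2 + 34) = (-6 - 12)*36 = -18*36 = -648)
(-74*66)*R = -74*66*(-648) = -4884*(-648) = 3164832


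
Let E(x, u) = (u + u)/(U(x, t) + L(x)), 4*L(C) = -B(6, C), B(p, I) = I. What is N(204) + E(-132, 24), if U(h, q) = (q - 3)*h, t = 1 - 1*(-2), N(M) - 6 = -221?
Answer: -2349/11 ≈ -213.55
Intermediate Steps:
N(M) = -215 (N(M) = 6 - 221 = -215)
t = 3 (t = 1 + 2 = 3)
L(C) = -C/4 (L(C) = (-C)/4 = -C/4)
U(h, q) = h*(-3 + q) (U(h, q) = (-3 + q)*h = h*(-3 + q))
E(x, u) = -8*u/x (E(x, u) = (u + u)/(x*(-3 + 3) - x/4) = (2*u)/(x*0 - x/4) = (2*u)/(0 - x/4) = (2*u)/((-x/4)) = (2*u)*(-4/x) = -8*u/x)
N(204) + E(-132, 24) = -215 - 8*24/(-132) = -215 - 8*24*(-1/132) = -215 + 16/11 = -2349/11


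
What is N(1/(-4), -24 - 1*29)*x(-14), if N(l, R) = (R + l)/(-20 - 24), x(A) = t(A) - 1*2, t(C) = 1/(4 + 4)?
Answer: -3195/1408 ≈ -2.2692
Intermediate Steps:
t(C) = ⅛ (t(C) = 1/8 = ⅛)
x(A) = -15/8 (x(A) = ⅛ - 1*2 = ⅛ - 2 = -15/8)
N(l, R) = -R/44 - l/44 (N(l, R) = (R + l)/(-44) = (R + l)*(-1/44) = -R/44 - l/44)
N(1/(-4), -24 - 1*29)*x(-14) = (-(-24 - 1*29)/44 - 1/44/(-4))*(-15/8) = (-(-24 - 29)/44 - 1/44*(-¼))*(-15/8) = (-1/44*(-53) + 1/176)*(-15/8) = (53/44 + 1/176)*(-15/8) = (213/176)*(-15/8) = -3195/1408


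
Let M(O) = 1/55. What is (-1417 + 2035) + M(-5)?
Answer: 33991/55 ≈ 618.02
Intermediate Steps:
M(O) = 1/55
(-1417 + 2035) + M(-5) = (-1417 + 2035) + 1/55 = 618 + 1/55 = 33991/55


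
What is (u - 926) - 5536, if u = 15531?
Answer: 9069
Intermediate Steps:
(u - 926) - 5536 = (15531 - 926) - 5536 = 14605 - 5536 = 9069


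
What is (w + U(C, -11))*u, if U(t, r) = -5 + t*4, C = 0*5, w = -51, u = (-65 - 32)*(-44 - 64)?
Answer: -586656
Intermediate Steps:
u = 10476 (u = -97*(-108) = 10476)
C = 0
U(t, r) = -5 + 4*t
(w + U(C, -11))*u = (-51 + (-5 + 4*0))*10476 = (-51 + (-5 + 0))*10476 = (-51 - 5)*10476 = -56*10476 = -586656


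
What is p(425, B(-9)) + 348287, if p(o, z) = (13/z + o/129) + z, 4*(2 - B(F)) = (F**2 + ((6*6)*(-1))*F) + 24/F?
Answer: 16349683801/46956 ≈ 3.4819e+5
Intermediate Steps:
B(F) = 2 - 6/F + 9*F - F**2/4 (B(F) = 2 - ((F**2 + ((6*6)*(-1))*F) + 24/F)/4 = 2 - ((F**2 + (36*(-1))*F) + 24/F)/4 = 2 - ((F**2 - 36*F) + 24/F)/4 = 2 - (F**2 - 36*F + 24/F)/4 = 2 + (-6/F + 9*F - F**2/4) = 2 - 6/F + 9*F - F**2/4)
p(o, z) = z + 13/z + o/129 (p(o, z) = (13/z + o*(1/129)) + z = (13/z + o/129) + z = z + 13/z + o/129)
p(425, B(-9)) + 348287 = ((2 - 6/(-9) + 9*(-9) - 1/4*(-9)**2) + 13/(2 - 6/(-9) + 9*(-9) - 1/4*(-9)**2) + (1/129)*425) + 348287 = ((2 - 6*(-1/9) - 81 - 1/4*81) + 13/(2 - 6*(-1/9) - 81 - 1/4*81) + 425/129) + 348287 = ((2 + 2/3 - 81 - 81/4) + 13/(2 + 2/3 - 81 - 81/4) + 425/129) + 348287 = (-1183/12 + 13/(-1183/12) + 425/129) + 348287 = (-1183/12 + 13*(-12/1183) + 425/129) + 348287 = (-1183/12 - 12/91 + 425/129) + 348287 = -4480571/46956 + 348287 = 16349683801/46956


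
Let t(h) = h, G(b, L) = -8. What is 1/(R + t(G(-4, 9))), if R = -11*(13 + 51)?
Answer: -1/712 ≈ -0.0014045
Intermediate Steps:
R = -704 (R = -11*64 = -704)
1/(R + t(G(-4, 9))) = 1/(-704 - 8) = 1/(-712) = -1/712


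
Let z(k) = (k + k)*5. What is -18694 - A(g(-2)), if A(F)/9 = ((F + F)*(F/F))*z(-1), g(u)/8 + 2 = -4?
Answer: -27334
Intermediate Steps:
g(u) = -48 (g(u) = -16 + 8*(-4) = -16 - 32 = -48)
z(k) = 10*k (z(k) = (2*k)*5 = 10*k)
A(F) = -180*F (A(F) = 9*(((F + F)*(F/F))*(10*(-1))) = 9*(((2*F)*1)*(-10)) = 9*((2*F)*(-10)) = 9*(-20*F) = -180*F)
-18694 - A(g(-2)) = -18694 - (-180)*(-48) = -18694 - 1*8640 = -18694 - 8640 = -27334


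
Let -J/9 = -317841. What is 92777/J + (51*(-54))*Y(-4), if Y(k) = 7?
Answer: -55145956405/2860569 ≈ -19278.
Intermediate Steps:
J = 2860569 (J = -9*(-317841) = 2860569)
92777/J + (51*(-54))*Y(-4) = 92777/2860569 + (51*(-54))*7 = 92777*(1/2860569) - 2754*7 = 92777/2860569 - 19278 = -55145956405/2860569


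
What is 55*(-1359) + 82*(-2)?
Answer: -74909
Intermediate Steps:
55*(-1359) + 82*(-2) = -74745 - 164 = -74909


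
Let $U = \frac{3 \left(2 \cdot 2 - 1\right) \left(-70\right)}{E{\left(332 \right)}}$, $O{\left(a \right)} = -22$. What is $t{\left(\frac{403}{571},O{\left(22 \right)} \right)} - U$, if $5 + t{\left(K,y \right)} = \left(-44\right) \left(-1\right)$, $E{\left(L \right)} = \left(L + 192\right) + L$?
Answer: $\frac{17007}{428} \approx 39.736$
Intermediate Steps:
$E{\left(L \right)} = 192 + 2 L$ ($E{\left(L \right)} = \left(192 + L\right) + L = 192 + 2 L$)
$t{\left(K,y \right)} = 39$ ($t{\left(K,y \right)} = -5 - -44 = -5 + 44 = 39$)
$U = - \frac{315}{428}$ ($U = \frac{3 \left(2 \cdot 2 - 1\right) \left(-70\right)}{192 + 2 \cdot 332} = \frac{3 \left(4 - 1\right) \left(-70\right)}{192 + 664} = \frac{3 \cdot 3 \left(-70\right)}{856} = 9 \left(-70\right) \frac{1}{856} = \left(-630\right) \frac{1}{856} = - \frac{315}{428} \approx -0.73598$)
$t{\left(\frac{403}{571},O{\left(22 \right)} \right)} - U = 39 - - \frac{315}{428} = 39 + \frac{315}{428} = \frac{17007}{428}$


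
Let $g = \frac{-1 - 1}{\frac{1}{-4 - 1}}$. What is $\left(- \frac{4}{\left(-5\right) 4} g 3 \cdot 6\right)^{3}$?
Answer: $46656$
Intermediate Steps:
$g = 10$ ($g = \frac{-1 - 1}{\frac{1}{-5}} = - \frac{2}{- \frac{1}{5}} = \left(-2\right) \left(-5\right) = 10$)
$\left(- \frac{4}{\left(-5\right) 4} g 3 \cdot 6\right)^{3} = \left(- \frac{4}{\left(-5\right) 4} \cdot 10 \cdot 3 \cdot 6\right)^{3} = \left(- \frac{4}{-20} \cdot 30 \cdot 6\right)^{3} = \left(- \frac{4 \left(-1\right)}{20} \cdot 180\right)^{3} = \left(\left(-1\right) \left(- \frac{1}{5}\right) 180\right)^{3} = \left(\frac{1}{5} \cdot 180\right)^{3} = 36^{3} = 46656$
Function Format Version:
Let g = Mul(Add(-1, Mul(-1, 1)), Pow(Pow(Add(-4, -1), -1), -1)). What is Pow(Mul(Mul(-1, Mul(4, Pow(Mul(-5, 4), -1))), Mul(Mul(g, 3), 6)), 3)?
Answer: 46656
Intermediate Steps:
g = 10 (g = Mul(Add(-1, -1), Pow(Pow(-5, -1), -1)) = Mul(-2, Pow(Rational(-1, 5), -1)) = Mul(-2, -5) = 10)
Pow(Mul(Mul(-1, Mul(4, Pow(Mul(-5, 4), -1))), Mul(Mul(g, 3), 6)), 3) = Pow(Mul(Mul(-1, Mul(4, Pow(Mul(-5, 4), -1))), Mul(Mul(10, 3), 6)), 3) = Pow(Mul(Mul(-1, Mul(4, Pow(-20, -1))), Mul(30, 6)), 3) = Pow(Mul(Mul(-1, Mul(4, Rational(-1, 20))), 180), 3) = Pow(Mul(Mul(-1, Rational(-1, 5)), 180), 3) = Pow(Mul(Rational(1, 5), 180), 3) = Pow(36, 3) = 46656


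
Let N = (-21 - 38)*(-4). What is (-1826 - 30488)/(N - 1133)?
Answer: 32314/897 ≈ 36.025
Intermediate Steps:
N = 236 (N = -59*(-4) = 236)
(-1826 - 30488)/(N - 1133) = (-1826 - 30488)/(236 - 1133) = -32314/(-897) = -32314*(-1/897) = 32314/897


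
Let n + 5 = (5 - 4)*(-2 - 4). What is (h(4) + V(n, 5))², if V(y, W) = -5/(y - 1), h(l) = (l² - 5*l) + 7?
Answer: 1681/144 ≈ 11.674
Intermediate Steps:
h(l) = 7 + l² - 5*l
n = -11 (n = -5 + (5 - 4)*(-2 - 4) = -5 + 1*(-6) = -5 - 6 = -11)
V(y, W) = -5/(-1 + y)
(h(4) + V(n, 5))² = ((7 + 4² - 5*4) - 5/(-1 - 11))² = ((7 + 16 - 20) - 5/(-12))² = (3 - 5*(-1/12))² = (3 + 5/12)² = (41/12)² = 1681/144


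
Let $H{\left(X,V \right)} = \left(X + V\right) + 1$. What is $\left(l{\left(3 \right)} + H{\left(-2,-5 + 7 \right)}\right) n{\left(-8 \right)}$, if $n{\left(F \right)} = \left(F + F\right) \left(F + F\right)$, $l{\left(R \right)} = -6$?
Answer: $-1280$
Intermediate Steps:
$n{\left(F \right)} = 4 F^{2}$ ($n{\left(F \right)} = 2 F 2 F = 4 F^{2}$)
$H{\left(X,V \right)} = 1 + V + X$ ($H{\left(X,V \right)} = \left(V + X\right) + 1 = 1 + V + X$)
$\left(l{\left(3 \right)} + H{\left(-2,-5 + 7 \right)}\right) n{\left(-8 \right)} = \left(-6 + \left(1 + \left(-5 + 7\right) - 2\right)\right) 4 \left(-8\right)^{2} = \left(-6 + \left(1 + 2 - 2\right)\right) 4 \cdot 64 = \left(-6 + 1\right) 256 = \left(-5\right) 256 = -1280$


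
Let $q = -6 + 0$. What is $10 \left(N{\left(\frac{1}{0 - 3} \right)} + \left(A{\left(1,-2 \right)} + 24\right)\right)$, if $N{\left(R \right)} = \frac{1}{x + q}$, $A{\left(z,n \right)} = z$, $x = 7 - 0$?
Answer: $260$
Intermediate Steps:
$x = 7$ ($x = 7 + 0 = 7$)
$q = -6$
$N{\left(R \right)} = 1$ ($N{\left(R \right)} = \frac{1}{7 - 6} = 1^{-1} = 1$)
$10 \left(N{\left(\frac{1}{0 - 3} \right)} + \left(A{\left(1,-2 \right)} + 24\right)\right) = 10 \left(1 + \left(1 + 24\right)\right) = 10 \left(1 + 25\right) = 10 \cdot 26 = 260$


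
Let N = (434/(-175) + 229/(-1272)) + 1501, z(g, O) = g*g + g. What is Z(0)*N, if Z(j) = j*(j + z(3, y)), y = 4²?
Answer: 0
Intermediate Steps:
y = 16
z(g, O) = g + g² (z(g, O) = g² + g = g + g²)
Z(j) = j*(12 + j) (Z(j) = j*(j + 3*(1 + 3)) = j*(j + 3*4) = j*(j + 12) = j*(12 + j))
N = 47647211/31800 (N = (434*(-1/175) + 229*(-1/1272)) + 1501 = (-62/25 - 229/1272) + 1501 = -84589/31800 + 1501 = 47647211/31800 ≈ 1498.3)
Z(0)*N = (0*(12 + 0))*(47647211/31800) = (0*12)*(47647211/31800) = 0*(47647211/31800) = 0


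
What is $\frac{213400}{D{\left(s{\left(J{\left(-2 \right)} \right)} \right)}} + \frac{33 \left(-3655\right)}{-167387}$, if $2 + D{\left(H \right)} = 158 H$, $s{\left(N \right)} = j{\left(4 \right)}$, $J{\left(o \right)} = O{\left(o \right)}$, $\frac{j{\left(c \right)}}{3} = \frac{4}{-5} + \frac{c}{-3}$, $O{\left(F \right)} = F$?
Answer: $- \frac{8090495155}{38544661} \approx -209.9$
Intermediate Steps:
$j{\left(c \right)} = - \frac{12}{5} - c$ ($j{\left(c \right)} = 3 \left(\frac{4}{-5} + \frac{c}{-3}\right) = 3 \left(4 \left(- \frac{1}{5}\right) + c \left(- \frac{1}{3}\right)\right) = 3 \left(- \frac{4}{5} - \frac{c}{3}\right) = - \frac{12}{5} - c$)
$J{\left(o \right)} = o$
$s{\left(N \right)} = - \frac{32}{5}$ ($s{\left(N \right)} = - \frac{12}{5} - 4 = - \frac{32}{5}$)
$D{\left(H \right)} = -2 + 158 H$
$\frac{213400}{D{\left(s{\left(J{\left(-2 \right)} \right)} \right)}} + \frac{33 \left(-3655\right)}{-167387} = \frac{213400}{-2 + 158 \left(- \frac{32}{5}\right)} + \frac{33 \left(-3655\right)}{-167387} = \frac{213400}{-2 - \frac{5056}{5}} - - \frac{10965}{15217} = \frac{213400}{- \frac{5066}{5}} + \frac{10965}{15217} = 213400 \left(- \frac{5}{5066}\right) + \frac{10965}{15217} = - \frac{533500}{2533} + \frac{10965}{15217} = - \frac{8090495155}{38544661}$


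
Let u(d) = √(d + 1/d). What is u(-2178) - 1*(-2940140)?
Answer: 2940140 + I*√9487370/66 ≈ 2.9401e+6 + 46.669*I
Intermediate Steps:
u(-2178) - 1*(-2940140) = √(-2178 + 1/(-2178)) - 1*(-2940140) = √(-2178 - 1/2178) + 2940140 = √(-4743685/2178) + 2940140 = I*√9487370/66 + 2940140 = 2940140 + I*√9487370/66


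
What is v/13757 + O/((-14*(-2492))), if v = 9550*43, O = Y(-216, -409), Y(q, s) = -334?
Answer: 7161081181/239977108 ≈ 29.841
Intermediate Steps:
O = -334
v = 410650
v/13757 + O/((-14*(-2492))) = 410650/13757 - 334/((-14*(-2492))) = 410650*(1/13757) - 334/34888 = 410650/13757 - 334*1/34888 = 410650/13757 - 167/17444 = 7161081181/239977108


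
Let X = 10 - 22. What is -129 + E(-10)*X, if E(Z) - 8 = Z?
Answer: -105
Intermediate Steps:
E(Z) = 8 + Z
X = -12
-129 + E(-10)*X = -129 + (8 - 10)*(-12) = -129 - 2*(-12) = -129 + 24 = -105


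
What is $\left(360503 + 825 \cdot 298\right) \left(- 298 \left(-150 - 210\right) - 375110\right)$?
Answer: $-162399523990$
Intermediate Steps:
$\left(360503 + 825 \cdot 298\right) \left(- 298 \left(-150 - 210\right) - 375110\right) = \left(360503 + 245850\right) \left(\left(-298\right) \left(-360\right) - 375110\right) = 606353 \left(107280 - 375110\right) = 606353 \left(-267830\right) = -162399523990$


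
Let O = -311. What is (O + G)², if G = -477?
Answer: 620944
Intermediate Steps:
(O + G)² = (-311 - 477)² = (-788)² = 620944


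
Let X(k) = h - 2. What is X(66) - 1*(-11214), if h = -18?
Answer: 11194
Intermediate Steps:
X(k) = -20 (X(k) = -18 - 2 = -20)
X(66) - 1*(-11214) = -20 - 1*(-11214) = -20 + 11214 = 11194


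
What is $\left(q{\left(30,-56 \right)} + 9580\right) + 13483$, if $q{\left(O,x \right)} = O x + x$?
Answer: $21327$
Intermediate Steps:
$q{\left(O,x \right)} = x + O x$
$\left(q{\left(30,-56 \right)} + 9580\right) + 13483 = \left(- 56 \left(1 + 30\right) + 9580\right) + 13483 = \left(\left(-56\right) 31 + 9580\right) + 13483 = \left(-1736 + 9580\right) + 13483 = 7844 + 13483 = 21327$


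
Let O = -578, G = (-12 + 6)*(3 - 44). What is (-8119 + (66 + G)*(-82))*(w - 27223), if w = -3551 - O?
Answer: 1017695788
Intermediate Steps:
G = 246 (G = -6*(-41) = 246)
w = -2973 (w = -3551 - 1*(-578) = -3551 + 578 = -2973)
(-8119 + (66 + G)*(-82))*(w - 27223) = (-8119 + (66 + 246)*(-82))*(-2973 - 27223) = (-8119 + 312*(-82))*(-30196) = (-8119 - 25584)*(-30196) = -33703*(-30196) = 1017695788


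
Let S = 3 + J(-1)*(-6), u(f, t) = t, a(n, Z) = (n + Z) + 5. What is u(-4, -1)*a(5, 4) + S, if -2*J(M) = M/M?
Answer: -8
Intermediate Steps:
J(M) = -1/2 (J(M) = -M/(2*M) = -1/2*1 = -1/2)
a(n, Z) = 5 + Z + n (a(n, Z) = (Z + n) + 5 = 5 + Z + n)
S = 6 (S = 3 - 1/2*(-6) = 3 + 3 = 6)
u(-4, -1)*a(5, 4) + S = -(5 + 4 + 5) + 6 = -1*14 + 6 = -14 + 6 = -8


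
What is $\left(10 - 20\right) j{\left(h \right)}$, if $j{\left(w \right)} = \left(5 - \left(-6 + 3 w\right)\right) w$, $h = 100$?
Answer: $289000$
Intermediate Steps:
$j{\left(w \right)} = w \left(11 - 3 w\right)$ ($j{\left(w \right)} = \left(11 - 3 w\right) w = w \left(11 - 3 w\right)$)
$\left(10 - 20\right) j{\left(h \right)} = \left(10 - 20\right) 100 \left(11 - 300\right) = - 10 \cdot 100 \left(-289\right) = \left(-10\right) \left(-28900\right) = 289000$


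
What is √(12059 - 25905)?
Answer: I*√13846 ≈ 117.67*I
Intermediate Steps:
√(12059 - 25905) = √(-13846) = I*√13846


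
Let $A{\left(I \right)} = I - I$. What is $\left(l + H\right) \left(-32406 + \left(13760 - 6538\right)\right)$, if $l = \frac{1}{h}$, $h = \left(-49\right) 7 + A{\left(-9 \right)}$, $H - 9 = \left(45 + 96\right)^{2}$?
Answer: $- \frac{171812022496}{343} \approx -5.0091 \cdot 10^{8}$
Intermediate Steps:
$A{\left(I \right)} = 0$
$H = 19890$ ($H = 9 + \left(45 + 96\right)^{2} = 9 + 141^{2} = 9 + 19881 = 19890$)
$h = -343$ ($h = \left(-49\right) 7 + 0 = -343 + 0 = -343$)
$l = - \frac{1}{343}$ ($l = \frac{1}{-343} = - \frac{1}{343} \approx -0.0029155$)
$\left(l + H\right) \left(-32406 + \left(13760 - 6538\right)\right) = \left(- \frac{1}{343} + 19890\right) \left(-32406 + \left(13760 - 6538\right)\right) = \frac{6822269 \left(-32406 + \left(13760 - 6538\right)\right)}{343} = \frac{6822269 \left(-32406 + 7222\right)}{343} = \frac{6822269}{343} \left(-25184\right) = - \frac{171812022496}{343}$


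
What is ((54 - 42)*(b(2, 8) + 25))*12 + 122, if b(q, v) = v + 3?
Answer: 5306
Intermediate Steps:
b(q, v) = 3 + v
((54 - 42)*(b(2, 8) + 25))*12 + 122 = ((54 - 42)*((3 + 8) + 25))*12 + 122 = (12*(11 + 25))*12 + 122 = (12*36)*12 + 122 = 432*12 + 122 = 5184 + 122 = 5306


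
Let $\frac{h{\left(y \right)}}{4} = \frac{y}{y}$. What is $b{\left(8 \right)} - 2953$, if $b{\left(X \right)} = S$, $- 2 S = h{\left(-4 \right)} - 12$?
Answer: $-2949$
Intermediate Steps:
$h{\left(y \right)} = 4$ ($h{\left(y \right)} = 4 \frac{y}{y} = 4 \cdot 1 = 4$)
$S = 4$ ($S = - \frac{4 - 12}{2} = \left(- \frac{1}{2}\right) \left(-8\right) = 4$)
$b{\left(X \right)} = 4$
$b{\left(8 \right)} - 2953 = 4 - 2953 = -2949$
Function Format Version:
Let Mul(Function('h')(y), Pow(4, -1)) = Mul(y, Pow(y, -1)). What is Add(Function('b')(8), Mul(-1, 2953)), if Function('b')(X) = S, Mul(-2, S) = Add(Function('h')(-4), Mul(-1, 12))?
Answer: -2949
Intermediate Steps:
Function('h')(y) = 4 (Function('h')(y) = Mul(4, Mul(y, Pow(y, -1))) = Mul(4, 1) = 4)
S = 4 (S = Mul(Rational(-1, 2), Add(4, Mul(-1, 12))) = Mul(Rational(-1, 2), Add(4, -12)) = Mul(Rational(-1, 2), -8) = 4)
Function('b')(X) = 4
Add(Function('b')(8), Mul(-1, 2953)) = Add(4, Mul(-1, 2953)) = Add(4, -2953) = -2949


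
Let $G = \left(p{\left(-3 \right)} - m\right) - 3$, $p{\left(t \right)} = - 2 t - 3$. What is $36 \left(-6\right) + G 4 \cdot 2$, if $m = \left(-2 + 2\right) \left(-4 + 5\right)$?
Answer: $-216$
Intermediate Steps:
$p{\left(t \right)} = -3 - 2 t$
$m = 0$ ($m = 0 \cdot 1 = 0$)
$G = 0$ ($G = \left(\left(-3 - -6\right) - 0\right) - 3 = \left(\left(-3 + 6\right) + 0\right) - 3 = \left(3 + 0\right) - 3 = 3 - 3 = 0$)
$36 \left(-6\right) + G 4 \cdot 2 = 36 \left(-6\right) + 0 \cdot 4 \cdot 2 = -216 + 0 \cdot 2 = -216 + 0 = -216$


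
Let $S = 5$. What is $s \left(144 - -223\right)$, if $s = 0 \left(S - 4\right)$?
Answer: $0$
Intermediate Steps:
$s = 0$ ($s = 0 \left(5 - 4\right) = 0 \cdot 1 = 0$)
$s \left(144 - -223\right) = 0 \left(144 - -223\right) = 0 \left(144 + \left(\left(-47 + 26\right) + 244\right)\right) = 0 \left(144 + \left(-21 + 244\right)\right) = 0 \left(144 + 223\right) = 0 \cdot 367 = 0$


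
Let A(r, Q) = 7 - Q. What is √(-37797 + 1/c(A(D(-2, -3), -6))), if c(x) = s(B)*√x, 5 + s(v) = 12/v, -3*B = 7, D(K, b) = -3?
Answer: √(-32200360413 - 6461*√13)/923 ≈ 194.41*I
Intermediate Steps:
B = -7/3 (B = -⅓*7 = -7/3 ≈ -2.3333)
s(v) = -5 + 12/v
c(x) = -71*√x/7 (c(x) = (-5 + 12/(-7/3))*√x = (-5 + 12*(-3/7))*√x = (-5 - 36/7)*√x = -71*√x/7)
√(-37797 + 1/c(A(D(-2, -3), -6))) = √(-37797 + 1/(-71*√(7 - 1*(-6))/7)) = √(-37797 + 1/(-71*√(7 + 6)/7)) = √(-37797 + 1/(-71*√13/7)) = √(-37797 - 7*√13/923)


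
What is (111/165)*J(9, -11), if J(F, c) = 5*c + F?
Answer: -1702/55 ≈ -30.945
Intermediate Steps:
J(F, c) = F + 5*c
(111/165)*J(9, -11) = (111/165)*(9 + 5*(-11)) = ((1/165)*111)*(9 - 55) = (37/55)*(-46) = -1702/55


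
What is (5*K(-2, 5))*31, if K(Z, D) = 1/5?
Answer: 31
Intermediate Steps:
K(Z, D) = ⅕
(5*K(-2, 5))*31 = (5*(⅕))*31 = 1*31 = 31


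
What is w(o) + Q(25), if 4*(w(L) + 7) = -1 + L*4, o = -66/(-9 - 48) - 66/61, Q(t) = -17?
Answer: -112071/4636 ≈ -24.174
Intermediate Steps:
o = 88/1159 (o = -66/(-57) - 66*1/61 = -66*(-1/57) - 66/61 = 22/19 - 66/61 = 88/1159 ≈ 0.075927)
w(L) = -29/4 + L (w(L) = -7 + (-1 + L*4)/4 = -7 + (-1 + 4*L)/4 = -7 + (-¼ + L) = -29/4 + L)
w(o) + Q(25) = (-29/4 + 88/1159) - 17 = -33259/4636 - 17 = -112071/4636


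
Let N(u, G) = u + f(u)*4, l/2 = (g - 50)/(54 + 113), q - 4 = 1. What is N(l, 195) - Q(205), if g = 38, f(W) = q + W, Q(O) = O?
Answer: -31015/167 ≈ -185.72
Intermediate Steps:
q = 5 (q = 4 + 1 = 5)
f(W) = 5 + W
l = -24/167 (l = 2*((38 - 50)/(54 + 113)) = 2*(-12/167) = -24/167 ≈ -0.14371)
N(u, G) = 20 + 5*u (N(u, G) = u + (5 + u)*4 = u + (20 + 4*u) = 20 + 5*u)
N(l, 195) - Q(205) = (20 + 5*(-24/167)) - 1*205 = (20 - 120/167) - 205 = 3220/167 - 205 = -31015/167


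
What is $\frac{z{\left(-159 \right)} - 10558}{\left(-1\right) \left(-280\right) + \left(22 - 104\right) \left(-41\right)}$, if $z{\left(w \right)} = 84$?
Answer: $- \frac{5237}{1821} \approx -2.8759$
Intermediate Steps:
$\frac{z{\left(-159 \right)} - 10558}{\left(-1\right) \left(-280\right) + \left(22 - 104\right) \left(-41\right)} = \frac{84 - 10558}{\left(-1\right) \left(-280\right) + \left(22 - 104\right) \left(-41\right)} = - \frac{10474}{280 - -3362} = - \frac{10474}{280 + 3362} = - \frac{10474}{3642} = \left(-10474\right) \frac{1}{3642} = - \frac{5237}{1821}$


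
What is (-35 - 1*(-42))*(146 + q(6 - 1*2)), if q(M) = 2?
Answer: 1036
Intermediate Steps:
(-35 - 1*(-42))*(146 + q(6 - 1*2)) = (-35 - 1*(-42))*(146 + 2) = (-35 + 42)*148 = 7*148 = 1036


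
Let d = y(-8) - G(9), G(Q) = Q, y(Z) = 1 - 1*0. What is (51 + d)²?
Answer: 1849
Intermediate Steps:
y(Z) = 1 (y(Z) = 1 + 0 = 1)
d = -8 (d = 1 - 1*9 = 1 - 9 = -8)
(51 + d)² = (51 - 8)² = 43² = 1849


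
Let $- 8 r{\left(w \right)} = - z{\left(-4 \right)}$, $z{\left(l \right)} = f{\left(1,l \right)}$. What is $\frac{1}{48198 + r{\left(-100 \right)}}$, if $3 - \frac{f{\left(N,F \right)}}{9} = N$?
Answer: $\frac{4}{192801} \approx 2.0747 \cdot 10^{-5}$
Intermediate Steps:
$f{\left(N,F \right)} = 27 - 9 N$
$z{\left(l \right)} = 18$ ($z{\left(l \right)} = 27 - 9 = 18$)
$r{\left(w \right)} = \frac{9}{4}$ ($r{\left(w \right)} = - \frac{\left(-1\right) 18}{8} = \left(- \frac{1}{8}\right) \left(-18\right) = \frac{9}{4}$)
$\frac{1}{48198 + r{\left(-100 \right)}} = \frac{1}{48198 + \frac{9}{4}} = \frac{1}{\frac{192801}{4}} = \frac{4}{192801}$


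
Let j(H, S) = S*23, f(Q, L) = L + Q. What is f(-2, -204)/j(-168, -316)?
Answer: 103/3634 ≈ 0.028343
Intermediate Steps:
j(H, S) = 23*S
f(-2, -204)/j(-168, -316) = (-204 - 2)/((23*(-316))) = -206/(-7268) = -206*(-1/7268) = 103/3634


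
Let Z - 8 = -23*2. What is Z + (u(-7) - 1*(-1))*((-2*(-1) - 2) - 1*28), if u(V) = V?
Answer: 130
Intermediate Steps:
Z = -38 (Z = 8 - 23*2 = 8 - 46 = -38)
Z + (u(-7) - 1*(-1))*((-2*(-1) - 2) - 1*28) = -38 + (-7 - 1*(-1))*((-2*(-1) - 2) - 1*28) = -38 + (-7 + 1)*((2 - 2) - 28) = -38 - 6*(0 - 28) = -38 - 6*(-28) = -38 + 168 = 130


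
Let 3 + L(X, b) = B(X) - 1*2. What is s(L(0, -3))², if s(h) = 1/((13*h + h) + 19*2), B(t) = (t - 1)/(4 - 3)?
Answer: 1/2116 ≈ 0.00047259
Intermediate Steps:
B(t) = -1 + t (B(t) = (-1 + t)/1 = (-1 + t)*1 = -1 + t)
L(X, b) = -6 + X (L(X, b) = -3 + ((-1 + X) - 1*2) = -3 + ((-1 + X) - 2) = -3 + (-3 + X) = -6 + X)
s(h) = 1/(38 + 14*h) (s(h) = 1/(14*h + 38) = 1/(38 + 14*h))
s(L(0, -3))² = (1/(2*(19 + 7*(-6 + 0))))² = (1/(2*(19 + 7*(-6))))² = (1/(2*(19 - 42)))² = ((½)/(-23))² = ((½)*(-1/23))² = (-1/46)² = 1/2116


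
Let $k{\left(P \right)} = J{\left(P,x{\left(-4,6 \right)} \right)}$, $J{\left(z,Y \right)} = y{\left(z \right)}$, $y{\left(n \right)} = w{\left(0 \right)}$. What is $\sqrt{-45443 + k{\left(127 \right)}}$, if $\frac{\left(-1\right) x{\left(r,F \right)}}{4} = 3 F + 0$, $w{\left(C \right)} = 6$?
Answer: $i \sqrt{45437} \approx 213.16 i$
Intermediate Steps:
$x{\left(r,F \right)} = - 12 F$ ($x{\left(r,F \right)} = - 4 \left(3 F + 0\right) = - 4 \cdot 3 F = - 12 F$)
$y{\left(n \right)} = 6$
$J{\left(z,Y \right)} = 6$
$k{\left(P \right)} = 6$
$\sqrt{-45443 + k{\left(127 \right)}} = \sqrt{-45443 + 6} = \sqrt{-45437} = i \sqrt{45437}$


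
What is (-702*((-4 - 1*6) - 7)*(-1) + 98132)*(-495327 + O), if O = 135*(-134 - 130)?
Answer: -45768293466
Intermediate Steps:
O = -35640 (O = 135*(-264) = -35640)
(-702*((-4 - 1*6) - 7)*(-1) + 98132)*(-495327 + O) = (-702*((-4 - 1*6) - 7)*(-1) + 98132)*(-495327 - 35640) = (-702*((-4 - 6) - 7)*(-1) + 98132)*(-530967) = (-702*(-10 - 7)*(-1) + 98132)*(-530967) = (-(-11934)*(-1) + 98132)*(-530967) = (-702*17 + 98132)*(-530967) = (-11934 + 98132)*(-530967) = 86198*(-530967) = -45768293466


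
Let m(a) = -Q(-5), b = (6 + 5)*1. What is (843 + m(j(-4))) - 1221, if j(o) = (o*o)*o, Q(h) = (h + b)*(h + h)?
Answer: -318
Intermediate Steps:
b = 11 (b = 11*1 = 11)
Q(h) = 2*h*(11 + h) (Q(h) = (h + 11)*(h + h) = (11 + h)*(2*h) = 2*h*(11 + h))
j(o) = o**3 (j(o) = o**2*o = o**3)
m(a) = 60 (m(a) = -2*(-5)*(11 - 5) = -2*(-5)*6 = -1*(-60) = 60)
(843 + m(j(-4))) - 1221 = (843 + 60) - 1221 = 903 - 1221 = -318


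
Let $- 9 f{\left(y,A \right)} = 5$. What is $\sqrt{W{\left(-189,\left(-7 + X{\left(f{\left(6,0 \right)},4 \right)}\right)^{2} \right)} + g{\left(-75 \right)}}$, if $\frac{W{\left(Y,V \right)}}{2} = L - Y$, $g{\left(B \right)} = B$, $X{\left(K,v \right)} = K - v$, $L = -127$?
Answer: $7$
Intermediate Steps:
$f{\left(y,A \right)} = - \frac{5}{9}$ ($f{\left(y,A \right)} = \left(- \frac{1}{9}\right) 5 = - \frac{5}{9}$)
$W{\left(Y,V \right)} = -254 - 2 Y$ ($W{\left(Y,V \right)} = 2 \left(-127 - Y\right) = -254 - 2 Y$)
$\sqrt{W{\left(-189,\left(-7 + X{\left(f{\left(6,0 \right)},4 \right)}\right)^{2} \right)} + g{\left(-75 \right)}} = \sqrt{\left(-254 - -378\right) - 75} = \sqrt{\left(-254 + 378\right) - 75} = \sqrt{124 - 75} = \sqrt{49} = 7$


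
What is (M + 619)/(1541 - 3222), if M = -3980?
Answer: 3361/1681 ≈ 1.9994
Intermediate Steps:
(M + 619)/(1541 - 3222) = (-3980 + 619)/(1541 - 3222) = -3361/(-1681) = -3361*(-1/1681) = 3361/1681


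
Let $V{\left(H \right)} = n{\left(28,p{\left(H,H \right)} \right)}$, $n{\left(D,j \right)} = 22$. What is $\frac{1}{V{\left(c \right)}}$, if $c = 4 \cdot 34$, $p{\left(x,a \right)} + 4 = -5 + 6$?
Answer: $\frac{1}{22} \approx 0.045455$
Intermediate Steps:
$p{\left(x,a \right)} = -3$ ($p{\left(x,a \right)} = -4 + \left(-5 + 6\right) = -4 + 1 = -3$)
$c = 136$
$V{\left(H \right)} = 22$
$\frac{1}{V{\left(c \right)}} = \frac{1}{22}$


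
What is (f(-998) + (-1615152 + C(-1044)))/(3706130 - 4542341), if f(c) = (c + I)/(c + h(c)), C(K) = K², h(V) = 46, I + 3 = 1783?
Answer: 14706071/23413908 ≈ 0.62809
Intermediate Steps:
I = 1780 (I = -3 + 1783 = 1780)
f(c) = (1780 + c)/(46 + c) (f(c) = (c + 1780)/(c + 46) = (1780 + c)/(46 + c))
(f(-998) + (-1615152 + C(-1044)))/(3706130 - 4542341) = ((1780 - 998)/(46 - 998) + (-1615152 + (-1044)²))/(3706130 - 4542341) = (782/(-952) + (-1615152 + 1089936))/(-836211) = (-1/952*782 - 525216)*(-1/836211) = (-23/28 - 525216)*(-1/836211) = -14706071/28*(-1/836211) = 14706071/23413908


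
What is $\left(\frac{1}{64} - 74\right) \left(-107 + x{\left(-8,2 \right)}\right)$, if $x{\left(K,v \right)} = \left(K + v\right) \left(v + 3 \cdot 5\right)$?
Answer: $\frac{989615}{64} \approx 15463.0$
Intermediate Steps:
$x{\left(K,v \right)} = \left(15 + v\right) \left(K + v\right)$ ($x{\left(K,v \right)} = \left(K + v\right) \left(v + 15\right) = \left(K + v\right) \left(15 + v\right) = \left(15 + v\right) \left(K + v\right)$)
$\left(\frac{1}{64} - 74\right) \left(-107 + x{\left(-8,2 \right)}\right) = \left(\frac{1}{64} - 74\right) \left(-107 + \left(2^{2} + 15 \left(-8\right) + 15 \cdot 2 - 16\right)\right) = \left(\frac{1}{64} - 74\right) \left(-107 + \left(4 - 120 + 30 - 16\right)\right) = - \frac{4735 \left(-107 - 102\right)}{64} = \left(- \frac{4735}{64}\right) \left(-209\right) = \frac{989615}{64}$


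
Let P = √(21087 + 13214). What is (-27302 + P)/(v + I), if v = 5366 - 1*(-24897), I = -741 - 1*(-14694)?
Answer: -13651/22108 + √34301/44216 ≈ -0.61328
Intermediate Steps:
I = 13953 (I = -741 + 14694 = 13953)
P = √34301 ≈ 185.21
v = 30263 (v = 5366 + 24897 = 30263)
(-27302 + P)/(v + I) = (-27302 + √34301)/(30263 + 13953) = (-27302 + √34301)/44216 = (-27302 + √34301)*(1/44216) = -13651/22108 + √34301/44216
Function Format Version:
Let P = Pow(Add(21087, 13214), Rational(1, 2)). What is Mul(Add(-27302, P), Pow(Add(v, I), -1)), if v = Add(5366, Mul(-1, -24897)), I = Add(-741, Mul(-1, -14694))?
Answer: Add(Rational(-13651, 22108), Mul(Rational(1, 44216), Pow(34301, Rational(1, 2)))) ≈ -0.61328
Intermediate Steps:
I = 13953 (I = Add(-741, 14694) = 13953)
P = Pow(34301, Rational(1, 2)) ≈ 185.21
v = 30263 (v = Add(5366, 24897) = 30263)
Mul(Add(-27302, P), Pow(Add(v, I), -1)) = Mul(Add(-27302, Pow(34301, Rational(1, 2))), Pow(Add(30263, 13953), -1)) = Mul(Add(-27302, Pow(34301, Rational(1, 2))), Pow(44216, -1)) = Mul(Add(-27302, Pow(34301, Rational(1, 2))), Rational(1, 44216)) = Add(Rational(-13651, 22108), Mul(Rational(1, 44216), Pow(34301, Rational(1, 2))))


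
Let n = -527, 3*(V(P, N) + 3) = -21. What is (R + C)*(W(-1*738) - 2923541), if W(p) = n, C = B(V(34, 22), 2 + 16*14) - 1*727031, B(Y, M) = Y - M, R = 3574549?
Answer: -8325646183176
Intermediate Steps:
V(P, N) = -10 (V(P, N) = -3 + (1/3)*(-21) = -3 - 7 = -10)
C = -727267 (C = (-10 - (2 + 16*14)) - 1*727031 = (-10 - (2 + 224)) - 727031 = (-10 - 1*226) - 727031 = (-10 - 226) - 727031 = -236 - 727031 = -727267)
W(p) = -527
(R + C)*(W(-1*738) - 2923541) = (3574549 - 727267)*(-527 - 2923541) = 2847282*(-2924068) = -8325646183176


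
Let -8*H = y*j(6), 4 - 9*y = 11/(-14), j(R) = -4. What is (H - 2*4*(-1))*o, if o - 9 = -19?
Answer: -10415/126 ≈ -82.659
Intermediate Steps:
y = 67/126 (y = 4/9 - 11/(9*(-14)) = 4/9 - 11*(-1)/(9*14) = 4/9 - ⅑*(-11/14) = 4/9 + 11/126 = 67/126 ≈ 0.53175)
o = -10 (o = 9 - 19 = -10)
H = 67/252 (H = -67*(-4)/1008 = -⅛*(-134/63) = 67/252 ≈ 0.26587)
(H - 2*4*(-1))*o = (67/252 - 2*4*(-1))*(-10) = (67/252 - 8*(-1))*(-10) = (67/252 + 8)*(-10) = (2083/252)*(-10) = -10415/126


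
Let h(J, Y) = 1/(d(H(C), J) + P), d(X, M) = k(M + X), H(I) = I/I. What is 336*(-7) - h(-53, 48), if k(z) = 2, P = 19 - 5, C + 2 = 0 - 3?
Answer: -37633/16 ≈ -2352.1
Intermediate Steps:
C = -5 (C = -2 + (0 - 3) = -2 - 3 = -5)
P = 14
H(I) = 1
d(X, M) = 2
h(J, Y) = 1/16 (h(J, Y) = 1/(2 + 14) = 1/16)
336*(-7) - h(-53, 48) = 336*(-7) - 1*1/16 = -2352 - 1/16 = -37633/16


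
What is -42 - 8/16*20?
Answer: -52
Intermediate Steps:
-42 - 8/16*20 = -42 - 8*1/16*20 = -42 - ½*20 = -42 - 10 = -52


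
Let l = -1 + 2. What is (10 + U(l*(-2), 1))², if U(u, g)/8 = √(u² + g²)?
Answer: 420 + 160*√5 ≈ 777.77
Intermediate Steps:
l = 1
U(u, g) = 8*√(g² + u²) (U(u, g) = 8*√(u² + g²) = 8*√(g² + u²))
(10 + U(l*(-2), 1))² = (10 + 8*√(1² + (1*(-2))²))² = (10 + 8*√(1 + (-2)²))² = (10 + 8*√(1 + 4))² = (10 + 8*√5)²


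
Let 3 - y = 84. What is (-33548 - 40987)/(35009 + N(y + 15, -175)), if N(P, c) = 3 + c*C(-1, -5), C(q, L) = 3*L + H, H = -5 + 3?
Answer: -74535/37987 ≈ -1.9621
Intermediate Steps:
y = -81 (y = 3 - 1*84 = 3 - 84 = -81)
H = -2
C(q, L) = -2 + 3*L (C(q, L) = 3*L - 2 = -2 + 3*L)
N(P, c) = 3 - 17*c (N(P, c) = 3 + c*(-2 + 3*(-5)) = 3 + c*(-2 - 15) = 3 + c*(-17) = 3 - 17*c)
(-33548 - 40987)/(35009 + N(y + 15, -175)) = (-33548 - 40987)/(35009 + (3 - 17*(-175))) = -74535/(35009 + (3 + 2975)) = -74535/(35009 + 2978) = -74535/37987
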